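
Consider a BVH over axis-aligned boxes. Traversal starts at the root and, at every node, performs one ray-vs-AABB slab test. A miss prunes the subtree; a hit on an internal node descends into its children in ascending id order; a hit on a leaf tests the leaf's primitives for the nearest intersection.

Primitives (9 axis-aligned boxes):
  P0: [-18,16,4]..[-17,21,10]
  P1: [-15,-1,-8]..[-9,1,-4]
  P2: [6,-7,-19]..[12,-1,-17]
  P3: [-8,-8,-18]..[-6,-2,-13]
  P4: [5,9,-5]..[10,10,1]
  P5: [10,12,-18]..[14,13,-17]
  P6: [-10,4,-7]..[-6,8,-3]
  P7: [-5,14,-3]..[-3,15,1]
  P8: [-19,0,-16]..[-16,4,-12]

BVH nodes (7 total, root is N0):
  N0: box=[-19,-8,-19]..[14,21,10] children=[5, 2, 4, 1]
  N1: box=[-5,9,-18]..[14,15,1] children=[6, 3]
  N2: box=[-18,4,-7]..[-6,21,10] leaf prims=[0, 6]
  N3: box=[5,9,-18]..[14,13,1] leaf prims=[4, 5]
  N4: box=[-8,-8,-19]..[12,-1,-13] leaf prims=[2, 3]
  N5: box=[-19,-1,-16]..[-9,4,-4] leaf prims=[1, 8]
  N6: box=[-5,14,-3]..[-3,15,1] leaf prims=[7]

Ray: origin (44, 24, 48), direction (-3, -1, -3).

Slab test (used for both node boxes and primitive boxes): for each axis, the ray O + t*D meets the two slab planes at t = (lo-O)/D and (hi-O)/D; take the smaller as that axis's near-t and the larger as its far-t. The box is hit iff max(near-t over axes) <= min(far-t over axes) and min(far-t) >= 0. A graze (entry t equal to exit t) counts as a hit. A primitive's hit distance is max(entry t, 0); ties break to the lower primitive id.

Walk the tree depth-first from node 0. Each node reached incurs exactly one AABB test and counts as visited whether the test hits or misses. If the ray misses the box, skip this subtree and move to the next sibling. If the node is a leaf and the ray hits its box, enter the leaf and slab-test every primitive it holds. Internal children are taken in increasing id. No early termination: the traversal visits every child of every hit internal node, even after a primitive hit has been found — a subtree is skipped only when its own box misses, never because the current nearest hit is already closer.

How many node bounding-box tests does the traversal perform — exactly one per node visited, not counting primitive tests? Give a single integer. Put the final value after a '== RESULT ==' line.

Trace the traversal:
N0 x:[10,21] y:[3,32] z:[38/3,67/3] -> hit [38/3,21], descend [1, 2, 4, 5]
  N1 x:[10,49/3] y:[9,15] z:[47/3,22] -> miss, prune
  N2 x:[50/3,62/3] y:[3,20] z:[38/3,55/3] -> hit [50/3,55/3] leaf, test {P0(miss), P6@t=17}
  N4 x:[32/3,52/3] y:[25,32] z:[61/3,67/3] -> miss, prune
  N5 x:[53/3,21] y:[20,25] z:[52/3,64/3] -> hit [20,21] leaf, test {P1(miss), P8@t=20}

order=[0, 1, 2, 4, 5]  |boxes|=5  |leaves|=2  hit=P6

== RESULT ==
5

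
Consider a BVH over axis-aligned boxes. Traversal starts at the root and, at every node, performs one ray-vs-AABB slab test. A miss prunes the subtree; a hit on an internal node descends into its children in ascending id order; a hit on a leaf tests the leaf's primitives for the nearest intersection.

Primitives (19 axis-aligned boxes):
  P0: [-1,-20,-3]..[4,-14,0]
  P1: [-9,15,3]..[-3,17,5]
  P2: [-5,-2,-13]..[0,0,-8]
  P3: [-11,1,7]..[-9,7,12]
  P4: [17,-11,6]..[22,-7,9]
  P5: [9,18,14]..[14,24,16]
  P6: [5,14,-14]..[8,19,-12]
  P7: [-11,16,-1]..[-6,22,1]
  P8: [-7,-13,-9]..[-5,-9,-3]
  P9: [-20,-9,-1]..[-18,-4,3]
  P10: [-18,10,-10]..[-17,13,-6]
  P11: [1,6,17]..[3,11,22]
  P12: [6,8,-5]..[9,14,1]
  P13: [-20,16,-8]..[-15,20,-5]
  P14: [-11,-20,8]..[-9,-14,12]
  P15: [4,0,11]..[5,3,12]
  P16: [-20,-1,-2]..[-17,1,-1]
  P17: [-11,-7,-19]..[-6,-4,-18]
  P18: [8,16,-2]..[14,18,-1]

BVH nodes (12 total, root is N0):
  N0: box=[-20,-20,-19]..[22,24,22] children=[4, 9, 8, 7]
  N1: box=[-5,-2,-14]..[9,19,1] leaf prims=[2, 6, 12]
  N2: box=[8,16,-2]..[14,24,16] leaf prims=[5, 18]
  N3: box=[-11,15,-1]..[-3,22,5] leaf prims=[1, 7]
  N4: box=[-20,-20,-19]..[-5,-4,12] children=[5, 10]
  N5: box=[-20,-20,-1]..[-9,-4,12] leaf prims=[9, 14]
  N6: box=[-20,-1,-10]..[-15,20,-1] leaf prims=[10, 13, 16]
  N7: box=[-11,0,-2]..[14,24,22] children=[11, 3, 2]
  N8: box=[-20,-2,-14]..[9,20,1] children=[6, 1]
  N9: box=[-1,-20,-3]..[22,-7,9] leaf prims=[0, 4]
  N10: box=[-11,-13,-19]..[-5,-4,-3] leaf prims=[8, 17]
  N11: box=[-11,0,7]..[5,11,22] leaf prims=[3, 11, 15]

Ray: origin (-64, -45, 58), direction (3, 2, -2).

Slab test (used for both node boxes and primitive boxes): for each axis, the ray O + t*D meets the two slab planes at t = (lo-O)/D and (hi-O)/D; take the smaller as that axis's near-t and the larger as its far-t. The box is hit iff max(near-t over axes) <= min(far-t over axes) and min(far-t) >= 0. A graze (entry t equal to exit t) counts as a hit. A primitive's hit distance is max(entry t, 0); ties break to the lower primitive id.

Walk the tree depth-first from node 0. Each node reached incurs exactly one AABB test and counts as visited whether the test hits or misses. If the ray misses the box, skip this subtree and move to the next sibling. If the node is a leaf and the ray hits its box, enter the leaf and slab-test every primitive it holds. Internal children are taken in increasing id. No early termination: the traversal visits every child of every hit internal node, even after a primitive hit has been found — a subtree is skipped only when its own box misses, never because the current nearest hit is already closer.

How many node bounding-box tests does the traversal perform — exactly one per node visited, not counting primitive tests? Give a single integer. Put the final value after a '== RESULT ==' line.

Trace the traversal:
N0 x:[44/3,86/3] y:[25/2,69/2] z:[18,77/2] -> hit [18,86/3], descend [4, 7, 8, 9]
  N4 x:[44/3,59/3] y:[25/2,41/2] z:[23,77/2] -> miss, prune
  N7 x:[53/3,26] y:[45/2,69/2] z:[18,30] -> hit [45/2,26], descend [2, 3, 11]
    N2 x:[24,26] y:[61/2,69/2] z:[21,30] -> miss, prune
    N3 x:[53/3,61/3] y:[30,67/2] z:[53/2,59/2] -> miss, prune
    N11 x:[53/3,23] y:[45/2,28] z:[18,51/2] -> hit [45/2,23] leaf, test {P3(miss), P11(miss), P15@t=23}
  N8 x:[44/3,73/3] y:[43/2,65/2] z:[57/2,36] -> miss, prune
  N9 x:[21,86/3] y:[25/2,19] z:[49/2,61/2] -> miss, prune

order=[0, 4, 7, 2, 3, 11, 8, 9]  |boxes|=8  |leaves|=1  hit=P15

== RESULT ==
8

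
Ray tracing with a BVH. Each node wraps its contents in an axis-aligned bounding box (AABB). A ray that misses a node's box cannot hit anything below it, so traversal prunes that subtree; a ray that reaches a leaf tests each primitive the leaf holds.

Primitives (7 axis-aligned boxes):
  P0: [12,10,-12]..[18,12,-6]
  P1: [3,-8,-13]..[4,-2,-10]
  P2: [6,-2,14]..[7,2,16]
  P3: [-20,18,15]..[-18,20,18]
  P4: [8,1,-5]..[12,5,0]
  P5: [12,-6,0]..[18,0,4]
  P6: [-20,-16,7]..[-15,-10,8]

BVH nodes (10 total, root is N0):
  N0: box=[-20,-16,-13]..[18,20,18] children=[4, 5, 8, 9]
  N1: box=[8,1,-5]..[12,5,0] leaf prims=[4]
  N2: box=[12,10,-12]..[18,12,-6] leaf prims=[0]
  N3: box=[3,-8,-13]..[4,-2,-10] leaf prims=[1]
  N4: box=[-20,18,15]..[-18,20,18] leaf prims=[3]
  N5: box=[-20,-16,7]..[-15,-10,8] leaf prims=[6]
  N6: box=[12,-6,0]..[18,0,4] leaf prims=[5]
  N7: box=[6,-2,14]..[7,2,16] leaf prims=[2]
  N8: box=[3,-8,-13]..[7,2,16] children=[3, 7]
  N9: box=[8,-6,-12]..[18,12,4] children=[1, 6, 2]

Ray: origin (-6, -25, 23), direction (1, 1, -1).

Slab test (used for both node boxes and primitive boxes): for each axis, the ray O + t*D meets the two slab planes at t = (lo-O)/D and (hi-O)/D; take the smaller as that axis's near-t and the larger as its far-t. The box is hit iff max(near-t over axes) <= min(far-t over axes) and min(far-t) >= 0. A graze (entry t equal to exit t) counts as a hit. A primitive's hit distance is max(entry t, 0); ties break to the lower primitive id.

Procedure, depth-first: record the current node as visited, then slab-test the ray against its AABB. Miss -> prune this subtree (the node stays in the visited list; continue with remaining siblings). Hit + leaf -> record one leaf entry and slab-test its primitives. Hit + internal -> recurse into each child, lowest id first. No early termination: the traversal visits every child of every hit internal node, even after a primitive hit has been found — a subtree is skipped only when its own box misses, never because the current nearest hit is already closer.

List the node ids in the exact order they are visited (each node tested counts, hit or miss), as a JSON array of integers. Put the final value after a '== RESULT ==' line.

Traverse from the root:
N0 x:[-14,24] y:[9,45] z:[5,36] -> hit [9,24], descend [4, 5, 8, 9]
  N4 x:[-14,-12] y:[43,45] z:[5,8] -> miss, prune
  N5 x:[-14,-9] y:[9,15] z:[15,16] -> miss, prune
  N8 x:[9,13] y:[17,27] z:[7,36] -> miss, prune
  N9 x:[14,24] y:[19,37] z:[19,35] -> hit [19,24], descend [1, 2, 6]
    N1 x:[14,18] y:[26,30] z:[23,28] -> miss, prune
    N2 x:[18,24] y:[35,37] z:[29,35] -> miss, prune
    N6 x:[18,24] y:[19,25] z:[19,23] -> hit [19,23] leaf, test {P5@t=19}

order=[0, 4, 5, 8, 9, 1, 2, 6]  |boxes|=8  |leaves|=1  hit=P5

== RESULT ==
[0, 4, 5, 8, 9, 1, 2, 6]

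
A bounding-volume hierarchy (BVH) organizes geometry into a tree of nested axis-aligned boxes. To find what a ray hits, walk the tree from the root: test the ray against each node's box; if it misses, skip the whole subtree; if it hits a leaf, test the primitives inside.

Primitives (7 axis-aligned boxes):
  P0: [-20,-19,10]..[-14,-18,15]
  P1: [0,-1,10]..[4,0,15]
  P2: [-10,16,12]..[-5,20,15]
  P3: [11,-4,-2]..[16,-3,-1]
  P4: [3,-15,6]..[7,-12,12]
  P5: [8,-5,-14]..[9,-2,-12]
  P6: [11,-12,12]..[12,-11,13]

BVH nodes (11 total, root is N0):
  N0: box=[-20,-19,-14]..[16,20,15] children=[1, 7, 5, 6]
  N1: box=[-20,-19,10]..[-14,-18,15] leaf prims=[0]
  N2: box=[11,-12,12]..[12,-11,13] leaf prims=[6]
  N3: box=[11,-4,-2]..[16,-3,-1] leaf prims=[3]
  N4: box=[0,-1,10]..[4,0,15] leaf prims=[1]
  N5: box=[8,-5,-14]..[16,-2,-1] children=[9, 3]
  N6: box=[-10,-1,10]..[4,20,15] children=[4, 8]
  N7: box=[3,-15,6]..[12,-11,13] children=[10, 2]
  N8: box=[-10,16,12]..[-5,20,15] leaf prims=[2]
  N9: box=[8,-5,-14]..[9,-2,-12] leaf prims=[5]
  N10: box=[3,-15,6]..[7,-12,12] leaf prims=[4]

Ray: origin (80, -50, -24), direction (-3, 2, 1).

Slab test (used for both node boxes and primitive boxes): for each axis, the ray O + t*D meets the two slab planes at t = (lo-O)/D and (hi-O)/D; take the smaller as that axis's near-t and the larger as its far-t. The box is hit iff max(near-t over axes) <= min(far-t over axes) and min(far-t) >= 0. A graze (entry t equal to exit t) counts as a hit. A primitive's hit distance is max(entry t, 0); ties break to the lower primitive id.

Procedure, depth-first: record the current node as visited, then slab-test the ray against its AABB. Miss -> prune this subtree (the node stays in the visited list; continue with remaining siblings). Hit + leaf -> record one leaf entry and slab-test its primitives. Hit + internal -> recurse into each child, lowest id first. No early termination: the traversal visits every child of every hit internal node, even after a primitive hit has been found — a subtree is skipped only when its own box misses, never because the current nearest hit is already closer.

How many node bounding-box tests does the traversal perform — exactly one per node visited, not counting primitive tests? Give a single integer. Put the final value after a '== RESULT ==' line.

Traverse from the root:
N0 x:[64/3,100/3] y:[31/2,35] z:[10,39] -> hit [64/3,100/3], descend [1, 5, 6, 7]
  N1 x:[94/3,100/3] y:[31/2,16] z:[34,39] -> miss, prune
  N5 x:[64/3,24] y:[45/2,24] z:[10,23] -> hit [45/2,23], descend [3, 9]
    N3 x:[64/3,23] y:[23,47/2] z:[22,23] -> hit [23,23] leaf, test {P3@t=23}
    N9 x:[71/3,24] y:[45/2,24] z:[10,12] -> miss, prune
  N6 x:[76/3,30] y:[49/2,35] z:[34,39] -> miss, prune
  N7 x:[68/3,77/3] y:[35/2,39/2] z:[30,37] -> miss, prune

Summary -> nodes [0, 1, 5, 3, 9, 6, 7]; box-tests=7; leaf-entries=1; first=P3

== RESULT ==
7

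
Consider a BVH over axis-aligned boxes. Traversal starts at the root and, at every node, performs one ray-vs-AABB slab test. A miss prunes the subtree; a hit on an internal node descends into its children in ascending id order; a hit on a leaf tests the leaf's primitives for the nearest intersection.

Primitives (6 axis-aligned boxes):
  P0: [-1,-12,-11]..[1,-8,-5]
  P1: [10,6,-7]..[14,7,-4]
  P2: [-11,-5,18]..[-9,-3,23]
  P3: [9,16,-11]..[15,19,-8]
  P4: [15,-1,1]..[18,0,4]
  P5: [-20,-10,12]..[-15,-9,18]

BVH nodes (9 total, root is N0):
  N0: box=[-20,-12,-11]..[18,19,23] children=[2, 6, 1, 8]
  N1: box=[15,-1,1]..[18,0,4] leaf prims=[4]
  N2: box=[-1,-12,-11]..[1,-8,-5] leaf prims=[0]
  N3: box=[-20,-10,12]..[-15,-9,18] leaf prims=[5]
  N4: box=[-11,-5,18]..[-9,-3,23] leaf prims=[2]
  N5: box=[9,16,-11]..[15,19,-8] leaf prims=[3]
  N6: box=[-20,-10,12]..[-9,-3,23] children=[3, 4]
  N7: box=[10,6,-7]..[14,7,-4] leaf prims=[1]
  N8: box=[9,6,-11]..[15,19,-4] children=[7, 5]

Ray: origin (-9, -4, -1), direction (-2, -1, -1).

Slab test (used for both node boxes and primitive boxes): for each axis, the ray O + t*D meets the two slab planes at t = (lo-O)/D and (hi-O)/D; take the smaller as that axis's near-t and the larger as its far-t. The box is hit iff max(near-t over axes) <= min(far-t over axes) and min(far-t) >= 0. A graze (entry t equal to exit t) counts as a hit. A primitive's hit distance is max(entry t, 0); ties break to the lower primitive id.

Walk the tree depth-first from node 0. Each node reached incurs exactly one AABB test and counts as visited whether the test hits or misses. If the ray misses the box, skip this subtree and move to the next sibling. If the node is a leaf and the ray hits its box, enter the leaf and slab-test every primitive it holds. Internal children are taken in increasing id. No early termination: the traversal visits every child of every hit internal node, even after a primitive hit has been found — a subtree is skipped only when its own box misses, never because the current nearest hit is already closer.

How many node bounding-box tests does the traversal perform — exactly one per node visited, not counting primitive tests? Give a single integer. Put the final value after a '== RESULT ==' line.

Traverse from the root:
N0 x:[-27/2,11/2] y:[-23,8] z:[-24,10] -> hit [-27/2,11/2], descend [1, 2, 6, 8]
  N1 x:[-27/2,-12] y:[-4,-3] z:[-5,-2] -> miss, prune
  N2 x:[-5,-4] y:[4,8] z:[4,10] -> miss, prune
  N6 x:[0,11/2] y:[-1,6] z:[-24,-13] -> miss, prune
  N8 x:[-12,-9] y:[-23,-10] z:[3,10] -> miss, prune

5 AABB tests over nodes [0, 1, 2, 6, 8]; 0 leaves entered; closest miss.

== RESULT ==
5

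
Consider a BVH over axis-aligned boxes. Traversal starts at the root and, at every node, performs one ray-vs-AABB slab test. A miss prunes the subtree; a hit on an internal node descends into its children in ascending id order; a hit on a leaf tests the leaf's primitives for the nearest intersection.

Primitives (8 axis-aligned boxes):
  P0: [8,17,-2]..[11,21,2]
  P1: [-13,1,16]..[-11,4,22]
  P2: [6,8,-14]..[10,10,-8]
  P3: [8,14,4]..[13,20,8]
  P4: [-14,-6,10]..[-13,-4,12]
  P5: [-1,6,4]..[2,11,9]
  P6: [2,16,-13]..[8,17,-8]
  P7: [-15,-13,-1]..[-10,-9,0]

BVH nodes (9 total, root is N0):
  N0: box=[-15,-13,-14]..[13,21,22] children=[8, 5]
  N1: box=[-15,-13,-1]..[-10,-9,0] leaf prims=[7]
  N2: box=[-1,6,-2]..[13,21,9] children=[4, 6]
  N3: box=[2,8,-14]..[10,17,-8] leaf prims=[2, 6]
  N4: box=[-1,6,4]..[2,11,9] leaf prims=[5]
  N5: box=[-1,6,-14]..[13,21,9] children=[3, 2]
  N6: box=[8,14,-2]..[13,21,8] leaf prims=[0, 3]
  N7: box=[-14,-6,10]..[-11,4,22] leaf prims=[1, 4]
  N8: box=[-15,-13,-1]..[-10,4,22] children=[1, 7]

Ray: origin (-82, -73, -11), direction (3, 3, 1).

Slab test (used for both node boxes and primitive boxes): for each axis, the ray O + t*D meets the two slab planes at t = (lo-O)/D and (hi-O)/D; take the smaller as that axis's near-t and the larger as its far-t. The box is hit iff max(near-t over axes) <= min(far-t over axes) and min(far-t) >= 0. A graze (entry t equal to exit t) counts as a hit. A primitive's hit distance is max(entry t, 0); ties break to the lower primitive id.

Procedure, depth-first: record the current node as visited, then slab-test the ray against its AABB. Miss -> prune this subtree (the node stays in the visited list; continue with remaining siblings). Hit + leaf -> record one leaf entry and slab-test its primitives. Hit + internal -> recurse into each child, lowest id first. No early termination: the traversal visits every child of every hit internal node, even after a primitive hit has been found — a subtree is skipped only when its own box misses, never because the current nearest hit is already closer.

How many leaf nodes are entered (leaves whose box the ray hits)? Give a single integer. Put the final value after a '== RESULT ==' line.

Traverse from the root:
N0 x:[67/3,95/3] y:[20,94/3] z:[-3,33] -> hit [67/3,94/3], descend [5, 8]
  N5 x:[27,95/3] y:[79/3,94/3] z:[-3,20] -> miss, prune
  N8 x:[67/3,24] y:[20,77/3] z:[10,33] -> hit [67/3,24], descend [1, 7]
    N1 x:[67/3,24] y:[20,64/3] z:[10,11] -> miss, prune
    N7 x:[68/3,71/3] y:[67/3,77/3] z:[21,33] -> hit [68/3,71/3] leaf, test {P1(miss), P4@t=68/3}

Visited [0, 5, 8, 1, 7]. Tests: 5 box, 1 leaf. Nearest: P4.

== RESULT ==
1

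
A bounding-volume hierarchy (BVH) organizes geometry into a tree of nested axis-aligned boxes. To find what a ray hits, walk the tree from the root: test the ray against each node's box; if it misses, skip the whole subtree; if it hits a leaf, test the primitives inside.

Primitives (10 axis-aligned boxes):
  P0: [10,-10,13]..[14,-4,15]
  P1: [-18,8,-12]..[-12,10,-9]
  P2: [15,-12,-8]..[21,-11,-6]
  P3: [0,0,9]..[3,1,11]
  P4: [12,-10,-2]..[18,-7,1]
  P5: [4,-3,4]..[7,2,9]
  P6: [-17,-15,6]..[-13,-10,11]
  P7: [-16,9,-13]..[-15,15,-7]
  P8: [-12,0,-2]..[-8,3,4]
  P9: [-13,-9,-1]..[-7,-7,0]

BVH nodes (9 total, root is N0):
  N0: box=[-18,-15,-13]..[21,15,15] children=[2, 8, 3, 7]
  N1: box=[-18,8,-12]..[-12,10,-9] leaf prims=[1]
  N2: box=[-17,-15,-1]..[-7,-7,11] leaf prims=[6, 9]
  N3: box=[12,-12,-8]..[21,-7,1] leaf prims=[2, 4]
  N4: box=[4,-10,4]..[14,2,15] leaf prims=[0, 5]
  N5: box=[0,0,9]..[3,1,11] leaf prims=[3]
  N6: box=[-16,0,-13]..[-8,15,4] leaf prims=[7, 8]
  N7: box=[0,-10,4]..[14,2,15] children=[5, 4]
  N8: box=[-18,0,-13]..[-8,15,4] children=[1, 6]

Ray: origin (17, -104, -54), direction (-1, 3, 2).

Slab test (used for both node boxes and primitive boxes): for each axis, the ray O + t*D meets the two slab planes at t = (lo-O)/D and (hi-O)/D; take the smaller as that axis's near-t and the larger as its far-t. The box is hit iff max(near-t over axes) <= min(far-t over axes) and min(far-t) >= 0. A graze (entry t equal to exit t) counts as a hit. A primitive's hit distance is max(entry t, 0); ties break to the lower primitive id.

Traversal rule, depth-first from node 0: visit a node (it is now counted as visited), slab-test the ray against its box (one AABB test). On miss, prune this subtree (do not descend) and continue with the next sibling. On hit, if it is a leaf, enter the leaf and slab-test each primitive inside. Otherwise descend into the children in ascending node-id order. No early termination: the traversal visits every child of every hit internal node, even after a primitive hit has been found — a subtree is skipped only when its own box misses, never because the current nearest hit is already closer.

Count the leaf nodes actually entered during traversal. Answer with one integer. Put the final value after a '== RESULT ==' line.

Traverse from the root:
N0 x:[-4,35] y:[89/3,119/3] z:[41/2,69/2] -> hit [89/3,69/2], descend [2, 3, 7, 8]
  N2 x:[24,34] y:[89/3,97/3] z:[53/2,65/2] -> hit [89/3,97/3] leaf, test {P6@t=30, P9(miss)}
  N3 x:[-4,5] y:[92/3,97/3] z:[23,55/2] -> miss, prune
  N7 x:[3,17] y:[94/3,106/3] z:[29,69/2] -> miss, prune
  N8 x:[25,35] y:[104/3,119/3] z:[41/2,29] -> miss, prune

order=[0, 2, 3, 7, 8]  |boxes|=5  |leaves|=1  hit=P6

== RESULT ==
1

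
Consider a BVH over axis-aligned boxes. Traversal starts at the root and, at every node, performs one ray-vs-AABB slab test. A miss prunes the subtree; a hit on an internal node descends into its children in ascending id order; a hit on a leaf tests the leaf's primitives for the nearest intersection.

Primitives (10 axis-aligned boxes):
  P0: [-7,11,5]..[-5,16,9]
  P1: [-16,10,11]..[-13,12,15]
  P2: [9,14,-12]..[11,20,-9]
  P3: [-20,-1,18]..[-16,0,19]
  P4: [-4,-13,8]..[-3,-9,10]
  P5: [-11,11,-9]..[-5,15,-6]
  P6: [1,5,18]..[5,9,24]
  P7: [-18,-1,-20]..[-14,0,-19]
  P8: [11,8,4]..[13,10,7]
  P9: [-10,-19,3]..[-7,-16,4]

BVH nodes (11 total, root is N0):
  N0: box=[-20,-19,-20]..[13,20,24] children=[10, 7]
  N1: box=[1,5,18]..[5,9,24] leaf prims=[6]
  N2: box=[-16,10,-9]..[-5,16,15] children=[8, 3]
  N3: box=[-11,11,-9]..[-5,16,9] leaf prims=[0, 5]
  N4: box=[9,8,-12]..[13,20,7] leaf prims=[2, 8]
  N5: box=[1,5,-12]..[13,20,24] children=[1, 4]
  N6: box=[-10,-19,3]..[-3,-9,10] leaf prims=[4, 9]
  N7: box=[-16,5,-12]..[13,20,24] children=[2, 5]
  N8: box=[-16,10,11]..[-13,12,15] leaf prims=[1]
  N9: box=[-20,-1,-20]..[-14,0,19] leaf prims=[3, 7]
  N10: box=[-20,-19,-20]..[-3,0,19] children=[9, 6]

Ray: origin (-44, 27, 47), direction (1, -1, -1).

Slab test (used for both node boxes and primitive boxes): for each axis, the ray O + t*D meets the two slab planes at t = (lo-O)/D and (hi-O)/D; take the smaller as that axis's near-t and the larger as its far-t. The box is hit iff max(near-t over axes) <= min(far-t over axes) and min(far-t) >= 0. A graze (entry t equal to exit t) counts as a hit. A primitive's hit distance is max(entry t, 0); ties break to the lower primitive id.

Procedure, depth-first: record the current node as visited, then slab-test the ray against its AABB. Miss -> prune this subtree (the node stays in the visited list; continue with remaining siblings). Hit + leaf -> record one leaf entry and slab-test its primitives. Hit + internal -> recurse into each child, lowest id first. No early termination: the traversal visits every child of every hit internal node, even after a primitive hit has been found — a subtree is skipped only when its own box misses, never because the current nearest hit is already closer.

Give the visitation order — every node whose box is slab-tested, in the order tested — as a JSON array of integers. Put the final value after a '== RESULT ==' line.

Trace the traversal:
N0 x:[24,57] y:[7,46] z:[23,67] -> hit [24,46], descend [7, 10]
  N7 x:[28,57] y:[7,22] z:[23,59] -> miss, prune
  N10 x:[24,41] y:[27,46] z:[28,67] -> hit [28,41], descend [6, 9]
    N6 x:[34,41] y:[36,46] z:[37,44] -> hit [37,41] leaf, test {P4(miss), P9(miss)}
    N9 x:[24,30] y:[27,28] z:[28,67] -> hit [28,28] leaf, test {P3@t=28, P7(miss)}

order=[0, 7, 10, 6, 9]  |boxes|=5  |leaves|=2  hit=P3

== RESULT ==
[0, 7, 10, 6, 9]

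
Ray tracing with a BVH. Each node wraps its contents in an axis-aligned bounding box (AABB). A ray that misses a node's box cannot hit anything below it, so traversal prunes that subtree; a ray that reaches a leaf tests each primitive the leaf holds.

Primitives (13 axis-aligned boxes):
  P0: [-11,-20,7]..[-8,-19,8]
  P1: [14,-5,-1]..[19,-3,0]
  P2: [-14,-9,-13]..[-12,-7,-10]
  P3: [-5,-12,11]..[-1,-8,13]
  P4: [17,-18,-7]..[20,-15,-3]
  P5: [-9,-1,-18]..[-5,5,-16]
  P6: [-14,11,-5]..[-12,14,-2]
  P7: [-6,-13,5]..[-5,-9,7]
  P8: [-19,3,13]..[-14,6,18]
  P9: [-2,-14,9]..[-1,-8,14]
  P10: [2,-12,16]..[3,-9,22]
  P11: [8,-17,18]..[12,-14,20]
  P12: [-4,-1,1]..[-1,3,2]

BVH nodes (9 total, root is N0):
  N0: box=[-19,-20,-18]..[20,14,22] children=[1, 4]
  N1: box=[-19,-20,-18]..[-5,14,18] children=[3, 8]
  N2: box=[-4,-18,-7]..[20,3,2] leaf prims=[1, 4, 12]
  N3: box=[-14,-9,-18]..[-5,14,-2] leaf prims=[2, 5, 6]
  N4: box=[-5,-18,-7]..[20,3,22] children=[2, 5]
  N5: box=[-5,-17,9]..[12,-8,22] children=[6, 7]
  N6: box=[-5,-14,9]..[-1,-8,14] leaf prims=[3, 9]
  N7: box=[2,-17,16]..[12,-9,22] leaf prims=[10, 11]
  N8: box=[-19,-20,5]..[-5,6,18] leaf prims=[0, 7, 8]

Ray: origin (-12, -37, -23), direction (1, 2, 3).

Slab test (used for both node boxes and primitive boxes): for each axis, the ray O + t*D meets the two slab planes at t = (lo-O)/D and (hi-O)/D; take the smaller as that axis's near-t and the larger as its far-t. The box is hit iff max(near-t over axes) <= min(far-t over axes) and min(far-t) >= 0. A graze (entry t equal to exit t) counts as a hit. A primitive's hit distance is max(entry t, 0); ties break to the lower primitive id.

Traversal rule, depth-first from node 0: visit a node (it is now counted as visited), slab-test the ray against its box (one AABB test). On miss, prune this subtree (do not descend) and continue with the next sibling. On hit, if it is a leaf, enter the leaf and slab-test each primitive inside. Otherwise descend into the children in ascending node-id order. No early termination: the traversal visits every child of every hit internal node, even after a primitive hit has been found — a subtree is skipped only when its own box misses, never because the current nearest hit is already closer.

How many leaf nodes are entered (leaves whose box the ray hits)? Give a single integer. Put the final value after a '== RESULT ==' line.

Traverse from the root:
N0 x:[-7,32] y:[17/2,51/2] z:[5/3,15] -> hit [17/2,15], descend [1, 4]
  N1 x:[-7,7] y:[17/2,51/2] z:[5/3,41/3] -> miss, prune
  N4 x:[7,32] y:[19/2,20] z:[16/3,15] -> hit [19/2,15], descend [2, 5]
    N2 x:[8,32] y:[19/2,20] z:[16/3,25/3] -> miss, prune
    N5 x:[7,24] y:[10,29/2] z:[32/3,15] -> hit [32/3,29/2], descend [6, 7]
      N6 x:[7,11] y:[23/2,29/2] z:[32/3,37/3] -> miss, prune
      N7 x:[14,24] y:[10,14] z:[13,15] -> hit [14,14] leaf, test {P10@t=14, P11(miss)}

Summary -> nodes [0, 1, 4, 2, 5, 6, 7]; box-tests=7; leaf-entries=1; first=P10

== RESULT ==
1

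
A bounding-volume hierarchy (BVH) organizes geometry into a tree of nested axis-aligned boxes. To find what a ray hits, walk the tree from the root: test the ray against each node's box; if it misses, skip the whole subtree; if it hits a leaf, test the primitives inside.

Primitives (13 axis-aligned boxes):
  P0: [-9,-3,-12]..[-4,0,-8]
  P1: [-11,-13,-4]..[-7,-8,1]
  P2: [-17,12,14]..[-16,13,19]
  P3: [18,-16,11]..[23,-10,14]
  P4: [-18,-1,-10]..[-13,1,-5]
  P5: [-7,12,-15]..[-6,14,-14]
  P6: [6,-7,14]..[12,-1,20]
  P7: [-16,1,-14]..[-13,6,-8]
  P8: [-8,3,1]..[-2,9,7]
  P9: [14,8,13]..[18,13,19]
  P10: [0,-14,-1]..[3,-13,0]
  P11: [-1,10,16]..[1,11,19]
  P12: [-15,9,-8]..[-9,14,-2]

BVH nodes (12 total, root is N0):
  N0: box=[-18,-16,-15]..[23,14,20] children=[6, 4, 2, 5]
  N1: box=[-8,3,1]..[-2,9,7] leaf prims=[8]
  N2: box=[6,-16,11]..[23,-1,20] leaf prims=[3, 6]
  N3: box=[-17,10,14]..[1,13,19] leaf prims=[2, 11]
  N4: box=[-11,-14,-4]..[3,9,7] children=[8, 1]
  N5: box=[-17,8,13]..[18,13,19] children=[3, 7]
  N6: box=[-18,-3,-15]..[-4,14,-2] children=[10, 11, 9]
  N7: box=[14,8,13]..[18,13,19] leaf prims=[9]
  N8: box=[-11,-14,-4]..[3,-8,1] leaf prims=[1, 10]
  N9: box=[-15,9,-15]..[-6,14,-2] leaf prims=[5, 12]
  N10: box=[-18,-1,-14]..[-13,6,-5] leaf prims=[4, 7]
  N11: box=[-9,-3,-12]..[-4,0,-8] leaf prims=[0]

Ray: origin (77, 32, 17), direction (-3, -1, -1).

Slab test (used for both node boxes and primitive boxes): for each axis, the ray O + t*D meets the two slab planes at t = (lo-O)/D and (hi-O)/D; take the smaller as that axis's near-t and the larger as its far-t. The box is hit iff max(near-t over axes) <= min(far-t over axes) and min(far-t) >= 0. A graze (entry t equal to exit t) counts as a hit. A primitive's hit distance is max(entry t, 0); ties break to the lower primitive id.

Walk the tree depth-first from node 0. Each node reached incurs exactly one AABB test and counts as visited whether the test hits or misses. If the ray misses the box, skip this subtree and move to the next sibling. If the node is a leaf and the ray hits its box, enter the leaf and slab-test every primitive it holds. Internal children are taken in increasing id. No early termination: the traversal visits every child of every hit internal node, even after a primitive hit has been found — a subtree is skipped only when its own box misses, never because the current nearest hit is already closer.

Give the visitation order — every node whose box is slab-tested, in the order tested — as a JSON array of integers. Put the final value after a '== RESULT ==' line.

Traverse from the root:
N0 x:[18,95/3] y:[18,48] z:[-3,32] -> hit [18,95/3], descend [2, 4, 5, 6]
  N2 x:[18,71/3] y:[33,48] z:[-3,6] -> miss, prune
  N4 x:[74/3,88/3] y:[23,46] z:[10,21] -> miss, prune
  N5 x:[59/3,94/3] y:[19,24] z:[-2,4] -> miss, prune
  N6 x:[27,95/3] y:[18,35] z:[19,32] -> hit [27,95/3], descend [9, 10, 11]
    N9 x:[83/3,92/3] y:[18,23] z:[19,32] -> miss, prune
    N10 x:[30,95/3] y:[26,33] z:[22,31] -> hit [30,31] leaf, test {P4(miss), P7@t=30}
    N11 x:[27,86/3] y:[32,35] z:[25,29] -> miss, prune

8 AABB tests over nodes [0, 2, 4, 5, 6, 9, 10, 11]; 1 leaf entered; closest P7.

== RESULT ==
[0, 2, 4, 5, 6, 9, 10, 11]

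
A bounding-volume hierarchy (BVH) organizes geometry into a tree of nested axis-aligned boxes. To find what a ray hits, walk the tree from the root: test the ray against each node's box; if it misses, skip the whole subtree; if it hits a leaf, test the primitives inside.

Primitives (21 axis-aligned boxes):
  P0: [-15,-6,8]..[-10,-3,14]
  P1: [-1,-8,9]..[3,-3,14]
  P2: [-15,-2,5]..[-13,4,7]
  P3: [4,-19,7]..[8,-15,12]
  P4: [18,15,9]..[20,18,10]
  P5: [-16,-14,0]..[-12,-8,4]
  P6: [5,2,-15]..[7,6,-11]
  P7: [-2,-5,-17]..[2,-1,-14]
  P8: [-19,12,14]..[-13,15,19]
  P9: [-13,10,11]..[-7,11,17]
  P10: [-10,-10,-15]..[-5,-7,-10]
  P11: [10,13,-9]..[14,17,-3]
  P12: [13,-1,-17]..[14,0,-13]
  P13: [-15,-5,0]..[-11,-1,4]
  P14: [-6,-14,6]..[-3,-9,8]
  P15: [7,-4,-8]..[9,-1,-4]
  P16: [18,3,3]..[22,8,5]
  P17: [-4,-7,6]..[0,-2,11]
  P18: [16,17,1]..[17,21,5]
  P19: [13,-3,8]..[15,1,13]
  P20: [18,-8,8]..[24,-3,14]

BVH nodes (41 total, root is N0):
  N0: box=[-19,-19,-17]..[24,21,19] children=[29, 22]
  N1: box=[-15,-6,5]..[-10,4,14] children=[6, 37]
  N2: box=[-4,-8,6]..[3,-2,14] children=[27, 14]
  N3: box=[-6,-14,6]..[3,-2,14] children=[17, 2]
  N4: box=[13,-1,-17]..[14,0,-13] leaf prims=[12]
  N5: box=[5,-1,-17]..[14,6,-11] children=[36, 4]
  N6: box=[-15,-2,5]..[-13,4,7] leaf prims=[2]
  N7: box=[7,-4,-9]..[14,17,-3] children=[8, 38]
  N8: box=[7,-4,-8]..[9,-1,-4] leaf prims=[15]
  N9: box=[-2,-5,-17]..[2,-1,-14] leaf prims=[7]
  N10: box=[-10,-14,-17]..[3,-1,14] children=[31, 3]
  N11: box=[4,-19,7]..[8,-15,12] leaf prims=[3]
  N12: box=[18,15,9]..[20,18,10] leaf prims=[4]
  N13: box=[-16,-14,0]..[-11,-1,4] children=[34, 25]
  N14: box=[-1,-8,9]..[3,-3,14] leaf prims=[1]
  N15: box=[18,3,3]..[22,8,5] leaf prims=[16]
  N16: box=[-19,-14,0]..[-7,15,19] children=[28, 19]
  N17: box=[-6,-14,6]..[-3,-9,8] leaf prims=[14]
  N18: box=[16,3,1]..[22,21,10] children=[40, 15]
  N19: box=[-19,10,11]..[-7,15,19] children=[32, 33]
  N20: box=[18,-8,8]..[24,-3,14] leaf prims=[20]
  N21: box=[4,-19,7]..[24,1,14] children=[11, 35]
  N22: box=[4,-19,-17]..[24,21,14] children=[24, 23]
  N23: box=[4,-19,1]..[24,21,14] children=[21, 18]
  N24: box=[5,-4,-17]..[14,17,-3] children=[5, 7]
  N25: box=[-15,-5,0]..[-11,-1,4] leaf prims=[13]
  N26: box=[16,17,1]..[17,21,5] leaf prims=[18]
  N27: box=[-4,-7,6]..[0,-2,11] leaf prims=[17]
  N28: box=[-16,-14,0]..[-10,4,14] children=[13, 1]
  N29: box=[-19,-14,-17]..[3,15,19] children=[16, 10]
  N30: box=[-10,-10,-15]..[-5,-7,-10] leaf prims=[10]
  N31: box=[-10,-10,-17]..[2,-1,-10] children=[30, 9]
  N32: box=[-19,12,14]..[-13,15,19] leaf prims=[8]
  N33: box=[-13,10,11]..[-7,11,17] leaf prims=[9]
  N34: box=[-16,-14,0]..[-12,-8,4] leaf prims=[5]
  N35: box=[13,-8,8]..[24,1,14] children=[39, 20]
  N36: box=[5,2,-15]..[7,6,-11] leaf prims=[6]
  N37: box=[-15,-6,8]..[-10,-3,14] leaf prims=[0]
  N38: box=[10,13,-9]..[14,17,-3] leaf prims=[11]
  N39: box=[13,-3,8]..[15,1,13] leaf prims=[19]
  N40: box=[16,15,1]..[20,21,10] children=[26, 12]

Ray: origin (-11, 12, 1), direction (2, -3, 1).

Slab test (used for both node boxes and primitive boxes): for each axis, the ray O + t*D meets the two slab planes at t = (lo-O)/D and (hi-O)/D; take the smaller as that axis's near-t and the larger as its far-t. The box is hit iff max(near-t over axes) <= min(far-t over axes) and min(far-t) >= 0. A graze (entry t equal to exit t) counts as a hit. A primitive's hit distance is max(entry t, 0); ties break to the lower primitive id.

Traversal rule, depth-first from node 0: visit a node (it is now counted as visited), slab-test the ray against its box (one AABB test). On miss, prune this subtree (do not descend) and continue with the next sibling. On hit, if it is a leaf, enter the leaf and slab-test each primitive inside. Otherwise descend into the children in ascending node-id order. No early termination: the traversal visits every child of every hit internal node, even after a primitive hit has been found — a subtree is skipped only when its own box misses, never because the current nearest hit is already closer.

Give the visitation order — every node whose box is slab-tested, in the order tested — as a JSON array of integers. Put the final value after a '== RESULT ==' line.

Traverse from the root:
N0 x:[-4,35/2] y:[-3,31/3] z:[-18,18] -> hit [-3,31/3], descend [22, 29]
  N22 x:[15/2,35/2] y:[-3,31/3] z:[-18,13] -> hit [15/2,31/3], descend [23, 24]
    N23 x:[15/2,35/2] y:[-3,31/3] z:[0,13] -> hit [15/2,31/3], descend [18, 21]
      N18 x:[27/2,33/2] y:[-3,3] z:[0,9] -> miss, prune
      N21 x:[15/2,35/2] y:[11/3,31/3] z:[6,13] -> hit [15/2,31/3], descend [11, 35]
        N11 x:[15/2,19/2] y:[9,31/3] z:[6,11] -> hit [9,19/2] leaf, test {P3@t=9}
        N35 x:[12,35/2] y:[11/3,20/3] z:[7,13] -> miss, prune
    N24 x:[8,25/2] y:[-5/3,16/3] z:[-18,-4] -> miss, prune
  N29 x:[-4,7] y:[-1,26/3] z:[-18,18] -> hit [-1,7], descend [10, 16]
    N10 x:[1/2,7] y:[13/3,26/3] z:[-18,13] -> hit [13/3,7], descend [3, 31]
      N3 x:[5/2,7] y:[14/3,26/3] z:[5,13] -> hit [5,7], descend [2, 17]
        N2 x:[7/2,7] y:[14/3,20/3] z:[5,13] -> hit [5,20/3], descend [14, 27]
          N14 x:[5,7] y:[5,20/3] z:[8,13] -> miss, prune
          N27 x:[7/2,11/2] y:[14/3,19/3] z:[5,10] -> hit [5,11/2] leaf, test {P17@t=5}
        N17 x:[5/2,4] y:[7,26/3] z:[5,7] -> miss, prune
      N31 x:[1/2,13/2] y:[13/3,22/3] z:[-18,-11] -> miss, prune
    N16 x:[-4,2] y:[-1,26/3] z:[-1,18] -> hit [-1,2], descend [19, 28]
      N19 x:[-4,2] y:[-1,2/3] z:[10,18] -> miss, prune
      N28 x:[-5/2,1/2] y:[8/3,26/3] z:[-1,13] -> miss, prune

order=[0, 22, 23, 18, 21, 11, 35, 24, 29, 10, 3, 2, 14, 27, 17, 31, 16, 19, 28]  |boxes|=19  |leaves|=2  hit=P17

== RESULT ==
[0, 22, 23, 18, 21, 11, 35, 24, 29, 10, 3, 2, 14, 27, 17, 31, 16, 19, 28]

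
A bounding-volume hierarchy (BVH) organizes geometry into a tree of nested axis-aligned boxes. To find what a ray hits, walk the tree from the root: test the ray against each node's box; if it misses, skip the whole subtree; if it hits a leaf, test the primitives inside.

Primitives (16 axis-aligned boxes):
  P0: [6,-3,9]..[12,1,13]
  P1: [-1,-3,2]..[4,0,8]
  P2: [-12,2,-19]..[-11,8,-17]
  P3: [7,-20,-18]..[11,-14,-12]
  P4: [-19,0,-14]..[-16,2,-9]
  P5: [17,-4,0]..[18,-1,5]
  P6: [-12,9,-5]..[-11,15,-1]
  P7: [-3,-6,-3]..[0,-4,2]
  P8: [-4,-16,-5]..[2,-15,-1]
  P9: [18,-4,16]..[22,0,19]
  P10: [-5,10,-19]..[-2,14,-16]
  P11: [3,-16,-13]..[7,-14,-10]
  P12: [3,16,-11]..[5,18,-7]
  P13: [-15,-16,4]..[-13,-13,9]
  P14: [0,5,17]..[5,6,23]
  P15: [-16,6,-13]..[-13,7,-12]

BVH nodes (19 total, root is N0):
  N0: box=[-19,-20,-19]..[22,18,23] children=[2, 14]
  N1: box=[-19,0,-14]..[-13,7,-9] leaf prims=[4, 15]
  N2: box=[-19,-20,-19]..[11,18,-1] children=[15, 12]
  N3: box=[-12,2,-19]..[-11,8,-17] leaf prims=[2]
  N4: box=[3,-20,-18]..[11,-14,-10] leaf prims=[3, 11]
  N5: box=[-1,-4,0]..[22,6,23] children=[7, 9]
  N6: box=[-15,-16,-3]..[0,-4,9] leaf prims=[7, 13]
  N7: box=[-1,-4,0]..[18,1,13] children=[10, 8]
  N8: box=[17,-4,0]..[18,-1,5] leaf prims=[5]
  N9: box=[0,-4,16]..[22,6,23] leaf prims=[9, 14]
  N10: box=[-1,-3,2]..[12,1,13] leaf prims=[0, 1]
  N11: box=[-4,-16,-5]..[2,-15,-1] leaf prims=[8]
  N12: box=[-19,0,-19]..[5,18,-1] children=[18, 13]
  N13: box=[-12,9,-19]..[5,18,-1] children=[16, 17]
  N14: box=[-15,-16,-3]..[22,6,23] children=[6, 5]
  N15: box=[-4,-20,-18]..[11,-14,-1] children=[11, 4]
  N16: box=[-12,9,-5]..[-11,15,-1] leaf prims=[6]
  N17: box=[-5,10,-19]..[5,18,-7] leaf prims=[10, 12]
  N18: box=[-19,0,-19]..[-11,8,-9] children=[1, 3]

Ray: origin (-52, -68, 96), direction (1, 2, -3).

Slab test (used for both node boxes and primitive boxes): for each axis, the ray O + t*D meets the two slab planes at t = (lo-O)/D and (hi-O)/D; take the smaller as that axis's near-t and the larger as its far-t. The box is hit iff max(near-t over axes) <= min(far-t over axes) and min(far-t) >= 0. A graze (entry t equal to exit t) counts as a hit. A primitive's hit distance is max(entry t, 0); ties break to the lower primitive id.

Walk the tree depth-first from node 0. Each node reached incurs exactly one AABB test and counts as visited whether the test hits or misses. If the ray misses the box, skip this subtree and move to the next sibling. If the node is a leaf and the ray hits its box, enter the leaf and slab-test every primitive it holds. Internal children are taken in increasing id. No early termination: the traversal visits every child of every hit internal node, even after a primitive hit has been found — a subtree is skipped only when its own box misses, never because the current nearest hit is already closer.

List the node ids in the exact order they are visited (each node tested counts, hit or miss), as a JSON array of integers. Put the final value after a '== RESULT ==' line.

Traverse from the root:
N0 x:[33,74] y:[24,43] z:[73/3,115/3] -> hit [33,115/3], descend [2, 14]
  N2 x:[33,63] y:[24,43] z:[97/3,115/3] -> hit [33,115/3], descend [12, 15]
    N12 x:[33,57] y:[34,43] z:[97/3,115/3] -> hit [34,115/3], descend [13, 18]
      N13 x:[40,57] y:[77/2,43] z:[97/3,115/3] -> miss, prune
      N18 x:[33,41] y:[34,38] z:[35,115/3] -> hit [35,38], descend [1, 3]
        N1 x:[33,39] y:[34,75/2] z:[35,110/3] -> hit [35,110/3] leaf, test {P4@t=35, P15(miss)}
        N3 x:[40,41] y:[35,38] z:[113/3,115/3] -> miss, prune
    N15 x:[48,63] y:[24,27] z:[97/3,38] -> miss, prune
  N14 x:[37,74] y:[26,37] z:[73/3,33] -> miss, prune

Visited [0, 2, 12, 13, 18, 1, 3, 15, 14]. Tests: 9 box, 1 leaf. Nearest: P4.

== RESULT ==
[0, 2, 12, 13, 18, 1, 3, 15, 14]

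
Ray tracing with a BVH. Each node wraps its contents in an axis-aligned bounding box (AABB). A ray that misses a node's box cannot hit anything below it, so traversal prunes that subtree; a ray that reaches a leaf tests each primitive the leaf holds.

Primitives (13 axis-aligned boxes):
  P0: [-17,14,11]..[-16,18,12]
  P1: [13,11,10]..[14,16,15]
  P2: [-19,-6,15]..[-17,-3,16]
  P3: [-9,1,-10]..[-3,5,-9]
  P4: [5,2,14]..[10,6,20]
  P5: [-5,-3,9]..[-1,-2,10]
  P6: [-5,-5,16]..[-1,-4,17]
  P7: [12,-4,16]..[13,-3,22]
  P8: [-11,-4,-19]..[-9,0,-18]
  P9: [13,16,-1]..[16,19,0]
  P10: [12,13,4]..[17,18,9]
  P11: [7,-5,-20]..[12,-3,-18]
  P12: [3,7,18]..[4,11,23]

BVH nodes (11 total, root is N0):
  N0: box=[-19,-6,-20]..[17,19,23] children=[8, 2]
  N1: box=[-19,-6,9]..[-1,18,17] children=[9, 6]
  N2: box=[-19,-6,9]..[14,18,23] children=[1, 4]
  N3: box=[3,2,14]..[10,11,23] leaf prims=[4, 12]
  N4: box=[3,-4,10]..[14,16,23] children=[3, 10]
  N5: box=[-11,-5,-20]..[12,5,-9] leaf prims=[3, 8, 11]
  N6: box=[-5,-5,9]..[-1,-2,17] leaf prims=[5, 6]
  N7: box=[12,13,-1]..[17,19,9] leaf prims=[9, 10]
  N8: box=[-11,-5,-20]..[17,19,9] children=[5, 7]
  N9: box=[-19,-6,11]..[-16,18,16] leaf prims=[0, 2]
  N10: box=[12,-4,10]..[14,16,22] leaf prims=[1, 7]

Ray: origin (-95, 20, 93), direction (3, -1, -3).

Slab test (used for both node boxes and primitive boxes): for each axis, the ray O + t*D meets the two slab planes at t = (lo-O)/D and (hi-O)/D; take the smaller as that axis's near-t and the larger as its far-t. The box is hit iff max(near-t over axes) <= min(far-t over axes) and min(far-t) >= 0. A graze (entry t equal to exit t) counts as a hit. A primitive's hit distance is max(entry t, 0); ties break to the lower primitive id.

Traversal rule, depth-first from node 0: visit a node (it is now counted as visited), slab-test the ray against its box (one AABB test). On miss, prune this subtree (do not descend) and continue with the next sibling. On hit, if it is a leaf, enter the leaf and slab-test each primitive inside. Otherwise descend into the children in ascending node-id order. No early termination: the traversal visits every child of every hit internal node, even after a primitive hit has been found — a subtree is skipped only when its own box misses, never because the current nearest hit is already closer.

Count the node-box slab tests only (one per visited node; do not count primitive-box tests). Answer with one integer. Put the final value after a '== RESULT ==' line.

Trace the traversal:
N0 x:[76/3,112/3] y:[1,26] z:[70/3,113/3] -> hit [76/3,26], descend [2, 8]
  N2 x:[76/3,109/3] y:[2,26] z:[70/3,28] -> hit [76/3,26], descend [1, 4]
    N1 x:[76/3,94/3] y:[2,26] z:[76/3,28] -> hit [76/3,26], descend [6, 9]
      N6 x:[30,94/3] y:[22,25] z:[76/3,28] -> miss, prune
      N9 x:[76/3,79/3] y:[2,26] z:[77/3,82/3] -> hit [77/3,26] leaf, test {P0(miss), P2@t=77/3}
    N4 x:[98/3,109/3] y:[4,24] z:[70/3,83/3] -> miss, prune
  N8 x:[28,112/3] y:[1,25] z:[28,113/3] -> miss, prune

7 AABB tests over nodes [0, 2, 1, 6, 9, 4, 8]; 1 leaf entered; closest P2.

== RESULT ==
7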